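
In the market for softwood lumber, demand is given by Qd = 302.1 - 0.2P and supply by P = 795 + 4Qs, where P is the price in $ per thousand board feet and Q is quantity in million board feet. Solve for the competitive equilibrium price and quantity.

In direct form, Qs = -198.75 + 0.25P.
At equilibrium Qd = Qs, so 302.1 - 0.2P = -198.75 + 0.25P; collecting terms, 500.85 = 0.45P and P* = 1113.
Plugging P* into demand: Q* = 302.1 - 0.2(1113) = 79.5.

P* = 1113, Q* = 79.5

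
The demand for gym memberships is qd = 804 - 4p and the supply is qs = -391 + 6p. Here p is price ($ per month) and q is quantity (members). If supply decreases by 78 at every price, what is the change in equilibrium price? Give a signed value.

Δp = 7.8

Set qd = qs: 804 - 4p = -391 + 6p, so 1195 = 10p and p* = 119.5.
Then q* = 804 - 4(119.5) = 326.
After the shift, supply is qs = -469 + 6p.
New equilibrium: 1273 = 10p, so p = 127.3 and q = 294.8.
Δp = 127.3 - 119.5 = 7.8.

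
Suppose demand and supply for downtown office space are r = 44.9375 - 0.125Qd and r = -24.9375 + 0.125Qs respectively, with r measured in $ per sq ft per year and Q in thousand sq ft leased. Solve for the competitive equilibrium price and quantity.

r* = 10, Q* = 279.5

In direct form, Qd = 359.5 - 8r and Qs = 199.5 + 8r.
At equilibrium Qd = Qs, so 359.5 - 8r = 199.5 + 8r; collecting terms, 160 = 16r and r* = 10.
Plugging r* into demand: Q* = 359.5 - 8(10) = 279.5.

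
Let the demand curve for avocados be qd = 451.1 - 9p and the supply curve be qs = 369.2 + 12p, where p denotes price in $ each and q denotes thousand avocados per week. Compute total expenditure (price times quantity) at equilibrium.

Equating demand and supply, 451.1 - 9p = 369.2 + 12p gives 21p = 81.9, so p* = 3.9.
Then q* = 451.1 - 9(3.9) = 416.
Total expenditure = p* × q* = 3.9 × 416 = 1622.4.

Total expenditure = 1622.4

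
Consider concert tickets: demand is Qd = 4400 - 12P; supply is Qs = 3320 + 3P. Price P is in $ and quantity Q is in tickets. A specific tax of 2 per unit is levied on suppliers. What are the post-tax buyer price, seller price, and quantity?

With a tax of 2 on suppliers, they supply based on the net price P_s = P_b - 2, so Qs = 3314 + 3P_b.
Set Qd = Qs: 4400 - 12P_b = 3314 + 3P_b, so 1086 = 15P_b and P_b = 72.4.
Then P_s = 72.4 - 2 = 70.4 and Q = 4400 - 12(72.4) = 3531.2.

P_b = 72.4, P_s = 70.4, Q = 3531.2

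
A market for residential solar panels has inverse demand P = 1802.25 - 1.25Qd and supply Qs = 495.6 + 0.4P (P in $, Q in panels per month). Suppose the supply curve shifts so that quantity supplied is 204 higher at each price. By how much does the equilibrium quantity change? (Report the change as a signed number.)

ΔQ = 136

Inverting to quantity form: Qd = 1441.8 - 0.8P.
The market clears where 1441.8 - 0.8P = 495.6 + 0.4P. Rearranging, 1.2P = 946.2, hence P* = 788.5.
Then Q* = 1441.8 - 0.8(788.5) = 811.
After the shift, supply is Qs = 699.6 + 0.4P.
New equilibrium: 742.2 = 1.2P, so P = 618.5 and Q = 947.
ΔQ = 947 - 811 = 136.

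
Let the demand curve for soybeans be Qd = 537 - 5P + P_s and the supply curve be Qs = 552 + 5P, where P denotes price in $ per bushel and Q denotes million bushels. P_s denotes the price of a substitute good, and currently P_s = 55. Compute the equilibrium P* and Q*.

P* = 4, Q* = 572

With P_s = 55, demand is Qd = 592 - 5P.
Set Qd = Qs: 592 - 5P = 552 + 5P, so 40 = 10P and P* = 4.
Substitute back: Q* = 592 - 5(4) = 572.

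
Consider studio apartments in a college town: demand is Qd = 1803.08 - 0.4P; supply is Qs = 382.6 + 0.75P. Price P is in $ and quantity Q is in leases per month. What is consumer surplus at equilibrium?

Consumer surplus = 2141851.25

Equating demand and supply, 1803.08 - 0.4P = 382.6 + 0.75P gives 1.15P = 1420.48, so P* = 1235.2.
Substitute back: Q* = 1803.08 - 0.4(1235.2) = 1309.
Demand choke price (Qd = 0): P = 1803.08/0.4 = 4507.7. Consumer surplus = ½ × (4507.7 - 1235.2) × 1309 = 2141851.25.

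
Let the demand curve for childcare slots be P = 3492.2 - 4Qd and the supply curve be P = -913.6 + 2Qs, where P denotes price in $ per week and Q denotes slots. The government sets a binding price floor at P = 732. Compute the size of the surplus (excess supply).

Inverting to quantity form: Qd = 873.05 - 0.25P and Qs = 456.8 + 0.5P.
With P fixed at 732, quantity demanded is 690.05 and quantity supplied is 822.8.
Surplus = Qs - Qd = 822.8 - 690.05 = 132.75.

Surplus = 132.75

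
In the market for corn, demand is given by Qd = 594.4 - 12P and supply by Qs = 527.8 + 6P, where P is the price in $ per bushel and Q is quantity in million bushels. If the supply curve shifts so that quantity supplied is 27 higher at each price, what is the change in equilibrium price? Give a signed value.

ΔP = -1.5

Equating demand and supply, 594.4 - 12P = 527.8 + 6P gives 18P = 66.6, so P* = 3.7.
Substitute back: Q* = 594.4 - 12(3.7) = 550.
After the shift, supply is Qs = 554.8 + 6P.
Re-solving, 18P = 39.6 gives P = 2.2 and Q = 568.
ΔP = 2.2 - 3.7 = -1.5.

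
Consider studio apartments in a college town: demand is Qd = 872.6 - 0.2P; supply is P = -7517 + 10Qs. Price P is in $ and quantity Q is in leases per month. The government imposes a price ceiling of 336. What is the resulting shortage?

Shortage = 20.1

Inverting to quantity form: Qs = 751.7 + 0.1P.
With P fixed at 336, quantity demanded is 805.4 and quantity supplied is 785.3.
Shortage = Qd - Qs = 805.4 - 785.3 = 20.1.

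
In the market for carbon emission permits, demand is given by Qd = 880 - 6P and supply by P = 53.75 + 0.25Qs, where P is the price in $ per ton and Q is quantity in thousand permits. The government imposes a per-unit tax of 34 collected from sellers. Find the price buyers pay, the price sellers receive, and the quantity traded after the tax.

P_b = 123.1, P_s = 89.1, Q = 141.4

Inverting to quantity form: Qs = -215 + 4P.
Sellers keep P_s = P_b - 34 per unit, so supply in terms of the buyer price is Qs = -351 + 4P_b.
Equate demand and the shifted supply: 880 - 6P_b = -351 + 4P_b, giving 10P_b = 1231, so P_b = 123.1.
Then P_s = 123.1 - 34 = 89.1 and Q = 880 - 6(123.1) = 141.4.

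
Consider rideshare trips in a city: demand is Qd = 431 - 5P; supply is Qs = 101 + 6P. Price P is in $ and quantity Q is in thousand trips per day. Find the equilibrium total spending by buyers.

Set Qd = Qs: 431 - 5P = 101 + 6P, so 330 = 11P and P* = 30.
Plugging P* into demand: Q* = 431 - 5(30) = 281.
Total spending by buyers = P* × Q* = 30 × 281 = 8430.

Total spending by buyers = 8430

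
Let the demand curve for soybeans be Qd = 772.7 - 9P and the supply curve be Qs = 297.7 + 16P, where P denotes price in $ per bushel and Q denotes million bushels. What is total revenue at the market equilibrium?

Total revenue = 11432.3

The market clears where 772.7 - 9P = 297.7 + 16P. Rearranging, 25P = 475, hence P* = 19.
Plugging P* into demand: Q* = 772.7 - 9(19) = 601.7.
Total revenue = P* × Q* = 19 × 601.7 = 11432.3.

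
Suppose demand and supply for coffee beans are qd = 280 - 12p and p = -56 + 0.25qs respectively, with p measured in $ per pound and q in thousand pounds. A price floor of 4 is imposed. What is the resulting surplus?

Rewriting in direct form: qs = 224 + 4p.
Evaluating both curves at the floor price 4 gives qd = 232, qs = 240.
Surplus = qs - qd = 240 - 232 = 8.

Surplus = 8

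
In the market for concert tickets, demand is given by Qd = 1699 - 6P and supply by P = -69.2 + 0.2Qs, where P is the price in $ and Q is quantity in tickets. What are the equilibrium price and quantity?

Inverting to quantity form: Qs = 346 + 5P.
Equating demand and supply, 1699 - 6P = 346 + 5P gives 11P = 1353, so P* = 123.
Substitute back: Q* = 1699 - 6(123) = 961.

P* = 123, Q* = 961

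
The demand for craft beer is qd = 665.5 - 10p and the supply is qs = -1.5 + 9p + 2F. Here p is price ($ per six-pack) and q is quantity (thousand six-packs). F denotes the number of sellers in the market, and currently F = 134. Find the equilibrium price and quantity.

With F = 134, supply is qs = 266.5 + 9p.
At equilibrium qd = qs, so 665.5 - 10p = 266.5 + 9p; collecting terms, 399 = 19p and p* = 21.
Substitute back: q* = 665.5 - 10(21) = 455.5.

p* = 21, q* = 455.5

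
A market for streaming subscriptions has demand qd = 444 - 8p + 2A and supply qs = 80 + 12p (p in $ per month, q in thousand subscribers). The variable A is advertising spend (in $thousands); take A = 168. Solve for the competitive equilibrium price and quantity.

p* = 35, q* = 500

With A = 168, demand is qd = 780 - 8p.
The market clears where 780 - 8p = 80 + 12p. Rearranging, 20p = 700, hence p* = 35.
Then q* = 780 - 8(35) = 500.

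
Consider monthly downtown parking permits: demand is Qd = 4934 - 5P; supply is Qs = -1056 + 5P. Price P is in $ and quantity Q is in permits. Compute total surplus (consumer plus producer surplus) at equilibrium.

Set Qd = Qs: 4934 - 5P = -1056 + 5P, so 5990 = 10P and P* = 599.
Plugging P* into demand: Q* = 4934 - 5(599) = 1939.
Demand choke price = 986.8; supply choke price = 211.2. CS = ½(986.8 - 599)(1939) = 375972.1; PS = ½(599 - 211.2)(1939) = 375972.1. Total surplus = 751944.2.

Total surplus = 751944.2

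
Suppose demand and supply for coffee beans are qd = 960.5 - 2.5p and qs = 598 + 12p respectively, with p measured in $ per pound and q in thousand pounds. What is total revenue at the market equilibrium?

Equating demand and supply, 960.5 - 2.5p = 598 + 12p gives 14.5p = 362.5, so p* = 25.
Then q* = 960.5 - 2.5(25) = 898.
Total revenue = p* × q* = 25 × 898 = 22450.

Total revenue = 22450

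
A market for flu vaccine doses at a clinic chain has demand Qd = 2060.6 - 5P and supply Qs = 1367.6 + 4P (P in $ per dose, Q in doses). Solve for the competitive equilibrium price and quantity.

At equilibrium Qd = Qs, so 2060.6 - 5P = 1367.6 + 4P; collecting terms, 693 = 9P and P* = 77.
Then Q* = 2060.6 - 5(77) = 1675.6.

P* = 77, Q* = 1675.6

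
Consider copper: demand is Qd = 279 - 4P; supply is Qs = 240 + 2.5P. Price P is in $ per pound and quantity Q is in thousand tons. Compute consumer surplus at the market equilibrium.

Equating demand and supply, 279 - 4P = 240 + 2.5P gives 6.5P = 39, so P* = 6.
Substitute back: Q* = 279 - 4(6) = 255.
Demand choke price (Qd = 0): P = 279/4 = 69.75. Consumer surplus = ½ × (69.75 - 6) × 255 = 8128.125.

Consumer surplus = 8128.125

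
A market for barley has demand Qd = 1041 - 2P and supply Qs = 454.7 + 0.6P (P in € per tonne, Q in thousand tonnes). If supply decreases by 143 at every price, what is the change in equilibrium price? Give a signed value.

ΔP = 55

Set Qd = Qs: 1041 - 2P = 454.7 + 0.6P, so 586.3 = 2.6P and P* = 225.5.
From the demand curve, Q* = 1041 - 2(225.5) = 590.
After the shift, supply is Qs = 311.7 + 0.6P.
The new intersection has 729.3 = 2.6P, i.e. P = 280.5, Q = 480.
ΔP = 280.5 - 225.5 = 55.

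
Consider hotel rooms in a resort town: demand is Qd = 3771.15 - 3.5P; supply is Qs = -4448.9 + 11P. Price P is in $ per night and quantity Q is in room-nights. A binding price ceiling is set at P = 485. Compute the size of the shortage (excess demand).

Shortage = 1187.55

Evaluating both curves at the ceiling price 485 gives Qd = 2073.65, Qs = 886.1.
Shortage = Qd - Qs = 2073.65 - 886.1 = 1187.55.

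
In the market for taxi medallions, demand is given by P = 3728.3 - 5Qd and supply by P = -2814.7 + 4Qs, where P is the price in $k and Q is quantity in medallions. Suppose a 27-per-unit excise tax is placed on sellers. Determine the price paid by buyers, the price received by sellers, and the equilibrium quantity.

P_b = 108.3, P_s = 81.3, Q = 724

Solving each curve for Q: Qd = 745.66 - 0.2P and Qs = 703.675 + 0.25P.
Sellers keep P_s = P_b - 27 per unit, so supply in terms of the buyer price is Qs = 696.925 + 0.25P_b.
Equate demand and the shifted supply: 745.66 - 0.2P_b = 696.925 + 0.25P_b, giving 0.45P_b = 48.735, so P_b = 108.3.
Then P_s = 108.3 - 27 = 81.3 and Q = 745.66 - 0.2(108.3) = 724.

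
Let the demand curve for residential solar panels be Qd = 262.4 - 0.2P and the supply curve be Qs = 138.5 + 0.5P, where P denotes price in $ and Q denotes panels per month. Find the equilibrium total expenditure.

The market clears where 262.4 - 0.2P = 138.5 + 0.5P. Rearranging, 0.7P = 123.9, hence P* = 177.
Then Q* = 262.4 - 0.2(177) = 227.
Total expenditure = P* × Q* = 177 × 227 = 40179.

Total expenditure = 40179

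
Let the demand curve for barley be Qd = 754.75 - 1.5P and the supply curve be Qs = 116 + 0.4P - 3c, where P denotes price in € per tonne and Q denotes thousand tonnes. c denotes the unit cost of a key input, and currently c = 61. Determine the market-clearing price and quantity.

With c = 61, supply is Qs = -67 + 0.4P.
At equilibrium Qd = Qs, so 754.75 - 1.5P = -67 + 0.4P; collecting terms, 821.75 = 1.9P and P* = 432.5.
Substitute back: Q* = 754.75 - 1.5(432.5) = 106.

P* = 432.5, Q* = 106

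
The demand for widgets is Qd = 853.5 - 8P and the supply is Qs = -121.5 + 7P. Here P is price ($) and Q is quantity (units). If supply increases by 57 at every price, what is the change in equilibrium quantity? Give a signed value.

Set Qd = Qs: 853.5 - 8P = -121.5 + 7P, so 975 = 15P and P* = 65.
Substitute back: Q* = 853.5 - 8(65) = 333.5.
After the shift, supply is Qs = -64.5 + 7P.
The new intersection has 918 = 15P, i.e. P = 61.2, Q = 363.9.
ΔQ = 363.9 - 333.5 = 30.4.

ΔQ = 30.4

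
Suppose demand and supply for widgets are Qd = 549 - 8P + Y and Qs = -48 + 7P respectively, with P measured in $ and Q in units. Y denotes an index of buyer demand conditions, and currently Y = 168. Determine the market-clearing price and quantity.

With Y = 168, demand is Qd = 717 - 8P.
Equating demand and supply, 717 - 8P = -48 + 7P gives 15P = 765, so P* = 51.
Then Q* = 717 - 8(51) = 309.

P* = 51, Q* = 309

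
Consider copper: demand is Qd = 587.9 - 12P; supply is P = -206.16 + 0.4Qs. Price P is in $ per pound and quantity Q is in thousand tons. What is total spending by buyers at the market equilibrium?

Total spending by buyers = 2639.5

Rewriting in direct form: Qs = 515.4 + 2.5P.
The market clears where 587.9 - 12P = 515.4 + 2.5P. Rearranging, 14.5P = 72.5, hence P* = 5.
Plugging P* into demand: Q* = 587.9 - 12(5) = 527.9.
Total spending by buyers = P* × Q* = 5 × 527.9 = 2639.5.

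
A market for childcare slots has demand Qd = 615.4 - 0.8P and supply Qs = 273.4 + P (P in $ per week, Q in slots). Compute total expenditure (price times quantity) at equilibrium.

Total expenditure = 88046

Equating demand and supply, 615.4 - 0.8P = 273.4 + P gives 1.8P = 342, so P* = 190.
From the demand curve, Q* = 615.4 - 0.8(190) = 463.4.
Total expenditure = P* × Q* = 190 × 463.4 = 88046.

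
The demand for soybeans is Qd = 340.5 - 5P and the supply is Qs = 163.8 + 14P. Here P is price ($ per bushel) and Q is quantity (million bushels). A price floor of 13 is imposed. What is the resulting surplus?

Surplus = 70.3

With P fixed at 13, quantity demanded is 275.5 and quantity supplied is 345.8.
Surplus = Qs - Qd = 345.8 - 275.5 = 70.3.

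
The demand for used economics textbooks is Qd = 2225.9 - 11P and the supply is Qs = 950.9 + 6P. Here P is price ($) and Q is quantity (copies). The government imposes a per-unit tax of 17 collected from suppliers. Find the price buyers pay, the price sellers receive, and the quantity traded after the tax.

P_b = 81, P_s = 64, Q = 1334.9

The tax drives a wedge P_b - P_s = 17. Substituting P_s = P_b - 17 into supply: Qs = 848.9 + 6P_b.
Set Qd = Qs: 2225.9 - 11P_b = 848.9 + 6P_b, so 1377 = 17P_b and P_b = 81.
So P_s = 64 and the quantity traded is Q = 2225.9 - 11(81) = 1334.9.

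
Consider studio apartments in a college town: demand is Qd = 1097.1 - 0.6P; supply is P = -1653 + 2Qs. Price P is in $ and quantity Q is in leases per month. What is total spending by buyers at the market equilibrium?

Solving each curve for Q: Qs = 826.5 + 0.5P.
Equating demand and supply, 1097.1 - 0.6P = 826.5 + 0.5P gives 1.1P = 270.6, so P* = 246.
From the demand curve, Q* = 1097.1 - 0.6(246) = 949.5.
Total spending by buyers = P* × Q* = 246 × 949.5 = 233577.

Total spending by buyers = 233577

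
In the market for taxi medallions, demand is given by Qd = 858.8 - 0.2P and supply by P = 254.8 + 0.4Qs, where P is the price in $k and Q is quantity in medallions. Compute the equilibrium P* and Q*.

In direct form, Qs = -637 + 2.5P.
The market clears where 858.8 - 0.2P = -637 + 2.5P. Rearranging, 2.7P = 1495.8, hence P* = 554.
Substitute back: Q* = 858.8 - 0.2(554) = 748.

P* = 554, Q* = 748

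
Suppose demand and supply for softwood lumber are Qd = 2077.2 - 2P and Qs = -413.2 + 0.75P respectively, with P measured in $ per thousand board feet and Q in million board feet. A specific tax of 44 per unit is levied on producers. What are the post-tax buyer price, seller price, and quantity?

P_b = 917.6, P_s = 873.6, Q = 242

The tax drives a wedge P_b - P_s = 44. Substituting P_s = P_b - 44 into supply: Qs = -446.2 + 0.75P_b.
Market clearing requires 2077.2 - 2P_b = -446.2 + 0.75P_b; hence 2523.4 = 2.75P_b and P_b = 917.6.
So P_s = 873.6 and the quantity traded is Q = 2077.2 - 2(917.6) = 242.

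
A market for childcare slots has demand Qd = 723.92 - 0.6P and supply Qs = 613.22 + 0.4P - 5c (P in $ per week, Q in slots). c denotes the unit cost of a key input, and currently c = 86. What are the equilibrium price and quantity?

With c = 86, supply is Qs = 183.22 + 0.4P.
Set Qd = Qs: 723.92 - 0.6P = 183.22 + 0.4P, so 540.7 = P and P* = 540.7.
From the demand curve, Q* = 723.92 - 0.6(540.7) = 399.5.

P* = 540.7, Q* = 399.5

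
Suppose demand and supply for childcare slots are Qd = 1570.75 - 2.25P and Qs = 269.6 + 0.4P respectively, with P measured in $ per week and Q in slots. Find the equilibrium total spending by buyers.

Total spending by buyers = 228806

Equating demand and supply, 1570.75 - 2.25P = 269.6 + 0.4P gives 2.65P = 1301.15, so P* = 491.
Then Q* = 1570.75 - 2.25(491) = 466.
Total spending by buyers = P* × Q* = 491 × 466 = 228806.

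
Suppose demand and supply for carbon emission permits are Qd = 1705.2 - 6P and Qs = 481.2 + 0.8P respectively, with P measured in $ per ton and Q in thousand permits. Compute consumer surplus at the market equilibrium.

The market clears where 1705.2 - 6P = 481.2 + 0.8P. Rearranging, 6.8P = 1224, hence P* = 180.
Then Q* = 1705.2 - 6(180) = 625.2.
Demand choke price (Qd = 0): P = 1705.2/6 = 284.2. Consumer surplus = ½ × (284.2 - 180) × 625.2 = 32572.92.

Consumer surplus = 32572.92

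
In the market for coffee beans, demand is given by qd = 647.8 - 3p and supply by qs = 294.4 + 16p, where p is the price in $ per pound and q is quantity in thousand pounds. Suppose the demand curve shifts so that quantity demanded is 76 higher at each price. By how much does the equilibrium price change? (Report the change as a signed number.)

Δp = 4

The market clears where 647.8 - 3p = 294.4 + 16p. Rearranging, 19p = 353.4, hence p* = 18.6.
Substitute back: q* = 647.8 - 3(18.6) = 592.
After the shift, demand is qd = 723.8 - 3p.
Re-solving, 19p = 429.4 gives p = 22.6 and q = 656.
Δp = 22.6 - 18.6 = 4.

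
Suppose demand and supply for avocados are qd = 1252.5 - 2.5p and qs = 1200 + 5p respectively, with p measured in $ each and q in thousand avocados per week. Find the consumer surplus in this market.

Set qd = qs: 1252.5 - 2.5p = 1200 + 5p, so 52.5 = 7.5p and p* = 7.
Then q* = 1252.5 - 2.5(7) = 1235.
Demand choke price (qd = 0): p = 1252.5/2.5 = 501. Consumer surplus = ½ × (501 - 7) × 1235 = 305045.

Consumer surplus = 305045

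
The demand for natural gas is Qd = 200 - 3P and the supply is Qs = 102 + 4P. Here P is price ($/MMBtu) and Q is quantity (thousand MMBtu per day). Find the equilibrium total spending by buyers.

At equilibrium Qd = Qs, so 200 - 3P = 102 + 4P; collecting terms, 98 = 7P and P* = 14.
Plugging P* into demand: Q* = 200 - 3(14) = 158.
Total spending by buyers = P* × Q* = 14 × 158 = 2212.

Total spending by buyers = 2212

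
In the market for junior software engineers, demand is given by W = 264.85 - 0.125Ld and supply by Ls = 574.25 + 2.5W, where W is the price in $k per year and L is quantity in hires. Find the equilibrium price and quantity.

W* = 147.1, L* = 942

In direct form, Ld = 2118.8 - 8W.
The market clears where 2118.8 - 8W = 574.25 + 2.5W. Rearranging, 10.5W = 1544.55, hence W* = 147.1.
Plugging W* into demand: L* = 2118.8 - 8(147.1) = 942.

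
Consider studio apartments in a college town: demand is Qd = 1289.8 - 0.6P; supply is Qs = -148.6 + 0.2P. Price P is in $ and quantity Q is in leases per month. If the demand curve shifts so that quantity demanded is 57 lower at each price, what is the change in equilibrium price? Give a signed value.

Equating demand and supply, 1289.8 - 0.6P = -148.6 + 0.2P gives 0.8P = 1438.4, so P* = 1798.
From the demand curve, Q* = 1289.8 - 0.6(1798) = 211.
After the shift, demand is Qd = 1232.8 - 0.6P.
The new intersection has 1381.4 = 0.8P, i.e. P = 1726.75, Q = 196.75.
ΔP = 1726.75 - 1798 = -71.25.

ΔP = -71.25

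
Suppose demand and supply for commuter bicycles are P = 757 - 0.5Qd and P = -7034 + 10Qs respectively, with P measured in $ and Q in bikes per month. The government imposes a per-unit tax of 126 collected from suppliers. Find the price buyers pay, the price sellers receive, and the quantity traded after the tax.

In direct form, Qd = 1514 - 2P and Qs = 703.4 + 0.1P.
Suppliers keep P_s = P_b - 126 per unit, so supply in terms of the buyer price is Qs = 690.8 + 0.1P_b.
Set Qd = Qs: 1514 - 2P_b = 690.8 + 0.1P_b, so 823.2 = 2.1P_b and P_b = 392.
So P_s = 266 and the quantity traded is Q = 1514 - 2(392) = 730.

P_b = 392, P_s = 266, Q = 730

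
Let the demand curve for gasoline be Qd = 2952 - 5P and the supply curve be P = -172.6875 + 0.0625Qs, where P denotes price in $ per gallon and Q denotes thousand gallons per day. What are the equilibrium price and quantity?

Rewriting in direct form: Qs = 2763 + 16P.
The market clears where 2952 - 5P = 2763 + 16P. Rearranging, 21P = 189, hence P* = 9.
From the demand curve, Q* = 2952 - 5(9) = 2907.

P* = 9, Q* = 2907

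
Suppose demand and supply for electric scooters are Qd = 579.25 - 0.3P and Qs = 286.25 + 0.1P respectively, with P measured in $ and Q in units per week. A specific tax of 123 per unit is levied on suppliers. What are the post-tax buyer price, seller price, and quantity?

With a tax of 123 on suppliers, they supply based on the net price P_s = P_b - 123, so Qs = 273.95 + 0.1P_b.
Equate demand and the shifted supply: 579.25 - 0.3P_b = 273.95 + 0.1P_b, giving 0.4P_b = 305.3, so P_b = 763.25.
So P_s = 640.25 and the quantity traded is Q = 579.25 - 0.3(763.25) = 350.275.

P_b = 763.25, P_s = 640.25, Q = 350.275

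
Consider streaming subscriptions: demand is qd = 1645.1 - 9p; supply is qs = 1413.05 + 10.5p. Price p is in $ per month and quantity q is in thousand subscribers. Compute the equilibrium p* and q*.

p* = 11.9, q* = 1538

Equating demand and supply, 1645.1 - 9p = 1413.05 + 10.5p gives 19.5p = 232.05, so p* = 11.9.
From the demand curve, q* = 1645.1 - 9(11.9) = 1538.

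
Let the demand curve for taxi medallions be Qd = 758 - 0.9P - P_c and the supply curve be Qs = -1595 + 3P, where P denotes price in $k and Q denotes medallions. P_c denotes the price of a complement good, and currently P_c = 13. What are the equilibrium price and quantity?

With P_c = 13, demand is Qd = 745 - 0.9P.
Equating demand and supply, 745 - 0.9P = -1595 + 3P gives 3.9P = 2340, so P* = 600.
Plugging P* into demand: Q* = 745 - 0.9(600) = 205.

P* = 600, Q* = 205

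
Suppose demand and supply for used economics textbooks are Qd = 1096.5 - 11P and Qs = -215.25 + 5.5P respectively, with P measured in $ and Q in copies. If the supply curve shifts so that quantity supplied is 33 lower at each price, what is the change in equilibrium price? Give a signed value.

Set Qd = Qs: 1096.5 - 11P = -215.25 + 5.5P, so 1311.75 = 16.5P and P* = 79.5.
Plugging P* into demand: Q* = 1096.5 - 11(79.5) = 222.
After the shift, supply is Qs = -248.25 + 5.5P.
Re-solving, 16.5P = 1344.75 gives P = 81.5 and Q = 200.
ΔP = 81.5 - 79.5 = 2.

ΔP = 2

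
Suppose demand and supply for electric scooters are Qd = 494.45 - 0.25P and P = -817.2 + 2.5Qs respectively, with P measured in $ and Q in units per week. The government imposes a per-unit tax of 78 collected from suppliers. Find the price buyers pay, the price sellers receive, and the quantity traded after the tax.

Rewriting in direct form: Qs = 326.88 + 0.4P.
With a tax of 78 on suppliers, they supply based on the net price P_s = P_b - 78, so Qs = 295.68 + 0.4P_b.
Set Qd = Qs: 494.45 - 0.25P_b = 295.68 + 0.4P_b, so 198.77 = 0.65P_b and P_b = 305.8.
So P_s = 227.8 and the quantity traded is Q = 494.45 - 0.25(305.8) = 418.

P_b = 305.8, P_s = 227.8, Q = 418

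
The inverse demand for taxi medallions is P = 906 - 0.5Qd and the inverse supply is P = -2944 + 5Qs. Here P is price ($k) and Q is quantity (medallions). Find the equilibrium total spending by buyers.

Solving each curve for Q: Qd = 1812 - 2P and Qs = 588.8 + 0.2P.
At equilibrium Qd = Qs, so 1812 - 2P = 588.8 + 0.2P; collecting terms, 1223.2 = 2.2P and P* = 556.
Plugging P* into demand: Q* = 1812 - 2(556) = 700.
Total spending by buyers = P* × Q* = 556 × 700 = 389200.

Total spending by buyers = 389200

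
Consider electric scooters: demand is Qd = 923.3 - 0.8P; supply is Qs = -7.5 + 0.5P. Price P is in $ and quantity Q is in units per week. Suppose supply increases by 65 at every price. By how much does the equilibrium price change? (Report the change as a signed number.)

ΔP = -50

Set Qd = Qs: 923.3 - 0.8P = -7.5 + 0.5P, so 930.8 = 1.3P and P* = 716.
From the demand curve, Q* = 923.3 - 0.8(716) = 350.5.
After the shift, supply is Qs = 57.5 + 0.5P.
Re-solving, 1.3P = 865.8 gives P = 666 and Q = 390.5.
ΔP = 666 - 716 = -50.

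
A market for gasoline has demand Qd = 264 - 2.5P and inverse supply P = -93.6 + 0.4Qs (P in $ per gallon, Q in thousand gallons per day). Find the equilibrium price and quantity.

P* = 6, Q* = 249

Solving each curve for Q: Qs = 234 + 2.5P.
The market clears where 264 - 2.5P = 234 + 2.5P. Rearranging, 5P = 30, hence P* = 6.
Plugging P* into demand: Q* = 264 - 2.5(6) = 249.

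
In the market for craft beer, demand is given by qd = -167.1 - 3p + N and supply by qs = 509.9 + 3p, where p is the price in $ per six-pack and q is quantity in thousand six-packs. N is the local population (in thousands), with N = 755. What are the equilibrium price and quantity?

p* = 13, q* = 548.9

With N = 755, demand is qd = 587.9 - 3p.
At equilibrium qd = qs, so 587.9 - 3p = 509.9 + 3p; collecting terms, 78 = 6p and p* = 13.
From the demand curve, q* = 587.9 - 3(13) = 548.9.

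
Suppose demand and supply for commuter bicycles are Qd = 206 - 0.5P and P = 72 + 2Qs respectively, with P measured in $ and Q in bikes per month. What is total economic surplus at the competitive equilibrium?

Inverting to quantity form: Qs = -36 + 0.5P.
The market clears where 206 - 0.5P = -36 + 0.5P. Rearranging, P = 242, hence P* = 242.
Substitute back: Q* = 206 - 0.5(242) = 85.
Demand choke price = 412; supply choke price = 72. CS = ½(412 - 242)(85) = 7225; PS = ½(242 - 72)(85) = 7225. Total surplus = 14450.

Total surplus = 14450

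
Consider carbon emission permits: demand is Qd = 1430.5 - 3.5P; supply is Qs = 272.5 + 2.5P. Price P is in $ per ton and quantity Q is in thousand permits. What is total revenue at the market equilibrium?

The market clears where 1430.5 - 3.5P = 272.5 + 2.5P. Rearranging, 6P = 1158, hence P* = 193.
Plugging P* into demand: Q* = 1430.5 - 3.5(193) = 755.
Total revenue = P* × Q* = 193 × 755 = 145715.

Total revenue = 145715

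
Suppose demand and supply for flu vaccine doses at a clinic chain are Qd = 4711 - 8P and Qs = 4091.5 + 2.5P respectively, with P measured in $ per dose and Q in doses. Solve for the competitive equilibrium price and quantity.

P* = 59, Q* = 4239

At equilibrium Qd = Qs, so 4711 - 8P = 4091.5 + 2.5P; collecting terms, 619.5 = 10.5P and P* = 59.
From the demand curve, Q* = 4711 - 8(59) = 4239.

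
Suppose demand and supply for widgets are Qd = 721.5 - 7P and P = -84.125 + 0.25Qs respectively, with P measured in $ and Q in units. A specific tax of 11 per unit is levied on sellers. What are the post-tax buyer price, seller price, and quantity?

P_b = 39, P_s = 28, Q = 448.5

Rewriting in direct form: Qs = 336.5 + 4P.
With a tax of 11 on sellers, they supply based on the net price P_s = P_b - 11, so Qs = 292.5 + 4P_b.
Set Qd = Qs: 721.5 - 7P_b = 292.5 + 4P_b, so 429 = 11P_b and P_b = 39.
Then P_s = 39 - 11 = 28 and Q = 721.5 - 7(39) = 448.5.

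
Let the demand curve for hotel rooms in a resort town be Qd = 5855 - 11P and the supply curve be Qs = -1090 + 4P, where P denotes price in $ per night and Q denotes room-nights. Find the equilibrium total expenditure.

The market clears where 5855 - 11P = -1090 + 4P. Rearranging, 15P = 6945, hence P* = 463.
From the demand curve, Q* = 5855 - 11(463) = 762.
Total expenditure = P* × Q* = 463 × 762 = 352806.

Total expenditure = 352806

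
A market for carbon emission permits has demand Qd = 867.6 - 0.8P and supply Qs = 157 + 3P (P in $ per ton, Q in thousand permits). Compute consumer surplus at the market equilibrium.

At equilibrium Qd = Qs, so 867.6 - 0.8P = 157 + 3P; collecting terms, 710.6 = 3.8P and P* = 187.
Plugging P* into demand: Q* = 867.6 - 0.8(187) = 718.
Demand choke price (Qd = 0): P = 867.6/0.8 = 1084.5. Consumer surplus = ½ × (1084.5 - 187) × 718 = 322202.5.

Consumer surplus = 322202.5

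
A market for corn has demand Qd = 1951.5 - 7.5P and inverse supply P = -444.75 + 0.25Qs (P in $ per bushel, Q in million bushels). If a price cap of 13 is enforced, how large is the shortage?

In direct form, Qs = 1779 + 4P.
At P = 13: Qd = 1854 and Qs = 1831.
Shortage = Qd - Qs = 1854 - 1831 = 23.

Shortage = 23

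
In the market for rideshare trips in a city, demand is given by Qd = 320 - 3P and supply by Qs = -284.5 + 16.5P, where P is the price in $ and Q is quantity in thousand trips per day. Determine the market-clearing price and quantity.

At equilibrium Qd = Qs, so 320 - 3P = -284.5 + 16.5P; collecting terms, 604.5 = 19.5P and P* = 31.
Plugging P* into demand: Q* = 320 - 3(31) = 227.

P* = 31, Q* = 227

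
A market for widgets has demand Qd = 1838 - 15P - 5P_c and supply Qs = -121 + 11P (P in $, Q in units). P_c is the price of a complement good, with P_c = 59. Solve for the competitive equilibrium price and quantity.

P* = 64, Q* = 583

With P_c = 59, demand is Qd = 1543 - 15P.
At equilibrium Qd = Qs, so 1543 - 15P = -121 + 11P; collecting terms, 1664 = 26P and P* = 64.
Then Q* = 1543 - 15(64) = 583.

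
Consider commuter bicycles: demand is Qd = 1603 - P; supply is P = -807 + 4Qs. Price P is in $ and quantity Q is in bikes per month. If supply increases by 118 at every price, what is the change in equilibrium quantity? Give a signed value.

ΔQ = 94.4

Rewriting in direct form: Qs = 201.75 + 0.25P.
Equating demand and supply, 1603 - P = 201.75 + 0.25P gives 1.25P = 1401.25, so P* = 1121.
Substitute back: Q* = 1603 - 1121 = 482.
After the shift, supply is Qs = 319.75 + 0.25P.
Re-solving, 1.25P = 1283.25 gives P = 1026.6 and Q = 576.4.
ΔQ = 576.4 - 482 = 94.4.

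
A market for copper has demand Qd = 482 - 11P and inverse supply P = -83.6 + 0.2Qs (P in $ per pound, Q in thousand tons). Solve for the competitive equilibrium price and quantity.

P* = 4, Q* = 438

Inverting to quantity form: Qs = 418 + 5P.
The market clears where 482 - 11P = 418 + 5P. Rearranging, 16P = 64, hence P* = 4.
Substitute back: Q* = 482 - 11(4) = 438.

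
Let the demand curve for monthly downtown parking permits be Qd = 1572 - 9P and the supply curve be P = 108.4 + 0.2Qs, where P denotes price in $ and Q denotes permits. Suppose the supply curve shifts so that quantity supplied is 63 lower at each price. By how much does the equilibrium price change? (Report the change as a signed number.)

Rewriting in direct form: Qs = -542 + 5P.
Set Qd = Qs: 1572 - 9P = -542 + 5P, so 2114 = 14P and P* = 151.
Plugging P* into demand: Q* = 1572 - 9(151) = 213.
After the shift, supply is Qs = -605 + 5P.
New equilibrium: 2177 = 14P, so P = 155.5 and Q = 172.5.
ΔP = 155.5 - 151 = 4.5.

ΔP = 4.5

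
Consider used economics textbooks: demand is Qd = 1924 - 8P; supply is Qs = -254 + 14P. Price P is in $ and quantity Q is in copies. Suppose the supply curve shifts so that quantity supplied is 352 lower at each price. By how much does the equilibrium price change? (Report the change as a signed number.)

ΔP = 16

The market clears where 1924 - 8P = -254 + 14P. Rearranging, 22P = 2178, hence P* = 99.
Substitute back: Q* = 1924 - 8(99) = 1132.
After the shift, supply is Qs = -606 + 14P.
Re-solving, 22P = 2530 gives P = 115 and Q = 1004.
ΔP = 115 - 99 = 16.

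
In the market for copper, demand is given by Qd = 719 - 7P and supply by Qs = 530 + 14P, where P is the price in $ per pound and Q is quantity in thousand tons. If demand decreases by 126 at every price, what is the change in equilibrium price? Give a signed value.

Set Qd = Qs: 719 - 7P = 530 + 14P, so 189 = 21P and P* = 9.
From the demand curve, Q* = 719 - 7(9) = 656.
After the shift, demand is Qd = 593 - 7P.
New equilibrium: 63 = 21P, so P = 3 and Q = 572.
ΔP = 3 - 9 = -6.

ΔP = -6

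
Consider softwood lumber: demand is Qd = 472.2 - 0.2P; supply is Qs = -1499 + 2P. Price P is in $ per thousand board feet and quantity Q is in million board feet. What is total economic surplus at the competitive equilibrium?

Equating demand and supply, 472.2 - 0.2P = -1499 + 2P gives 2.2P = 1971.2, so P* = 896.
From the demand curve, Q* = 472.2 - 0.2(896) = 293.
Demand choke price = 2361; supply choke price = 749.5. CS = ½(2361 - 896)(293) = 214622.5; PS = ½(896 - 749.5)(293) = 21462.25. Total surplus = 236084.75.

Total surplus = 236084.75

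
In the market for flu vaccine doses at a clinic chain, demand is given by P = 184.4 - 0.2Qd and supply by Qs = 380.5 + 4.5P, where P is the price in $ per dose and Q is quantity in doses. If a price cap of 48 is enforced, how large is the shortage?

Shortage = 85.5

Rewriting in direct form: Qd = 922 - 5P.
With P fixed at 48, quantity demanded is 682 and quantity supplied is 596.5.
Shortage = Qd - Qs = 682 - 596.5 = 85.5.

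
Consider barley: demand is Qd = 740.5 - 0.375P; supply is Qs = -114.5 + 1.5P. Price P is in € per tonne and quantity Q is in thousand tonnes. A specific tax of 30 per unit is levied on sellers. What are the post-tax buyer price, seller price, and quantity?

With a tax of 30 on sellers, they supply based on the net price P_s = P_b - 30, so Qs = -159.5 + 1.5P_b.
Set Qd = Qs: 740.5 - 0.375P_b = -159.5 + 1.5P_b, so 900 = 1.875P_b and P_b = 480.
Then P_s = 480 - 30 = 450 and Q = 740.5 - 0.375(480) = 560.5.

P_b = 480, P_s = 450, Q = 560.5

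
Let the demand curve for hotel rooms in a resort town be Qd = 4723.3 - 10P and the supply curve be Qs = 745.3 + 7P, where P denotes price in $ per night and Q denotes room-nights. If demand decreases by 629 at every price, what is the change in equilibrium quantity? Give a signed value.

ΔQ = -259

Equating demand and supply, 4723.3 - 10P = 745.3 + 7P gives 17P = 3978, so P* = 234.
Then Q* = 4723.3 - 10(234) = 2383.3.
After the shift, demand is Qd = 4094.3 - 10P.
The new intersection has 3349 = 17P, i.e. P = 197, Q = 2124.3.
ΔQ = 2124.3 - 2383.3 = -259.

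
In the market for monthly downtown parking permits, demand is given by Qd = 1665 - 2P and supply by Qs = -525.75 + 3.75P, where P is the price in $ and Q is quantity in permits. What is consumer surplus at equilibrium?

Consumer surplus = 203852.25

At equilibrium Qd = Qs, so 1665 - 2P = -525.75 + 3.75P; collecting terms, 2190.75 = 5.75P and P* = 381.
From the demand curve, Q* = 1665 - 2(381) = 903.
Demand choke price (Qd = 0): P = 1665/2 = 832.5. Consumer surplus = ½ × (832.5 - 381) × 903 = 203852.25.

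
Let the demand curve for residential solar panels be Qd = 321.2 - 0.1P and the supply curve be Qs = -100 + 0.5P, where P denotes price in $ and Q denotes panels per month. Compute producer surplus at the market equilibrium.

Producer surplus = 63001

Equating demand and supply, 321.2 - 0.1P = -100 + 0.5P gives 0.6P = 421.2, so P* = 702.
Then Q* = 321.2 - 0.1(702) = 251.
Supply choke price (Qs = 0): P = 200. Producer surplus = ½ × (702 - 200) × 251 = 63001.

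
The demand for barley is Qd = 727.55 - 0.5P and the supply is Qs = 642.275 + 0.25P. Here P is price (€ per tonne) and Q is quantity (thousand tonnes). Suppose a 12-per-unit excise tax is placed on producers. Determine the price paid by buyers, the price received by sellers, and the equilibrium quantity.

With a tax of 12 on producers, they supply based on the net price P_s = P_b - 12, so Qs = 639.275 + 0.25P_b.
Equate demand and the shifted supply: 727.55 - 0.5P_b = 639.275 + 0.25P_b, giving 0.75P_b = 88.275, so P_b = 117.7.
So P_s = 105.7 and the quantity traded is Q = 727.55 - 0.5(117.7) = 668.7.

P_b = 117.7, P_s = 105.7, Q = 668.7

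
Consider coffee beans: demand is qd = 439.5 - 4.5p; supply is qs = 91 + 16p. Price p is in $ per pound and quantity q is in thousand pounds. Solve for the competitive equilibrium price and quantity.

Equating demand and supply, 439.5 - 4.5p = 91 + 16p gives 20.5p = 348.5, so p* = 17.
Plugging p* into demand: q* = 439.5 - 4.5(17) = 363.

p* = 17, q* = 363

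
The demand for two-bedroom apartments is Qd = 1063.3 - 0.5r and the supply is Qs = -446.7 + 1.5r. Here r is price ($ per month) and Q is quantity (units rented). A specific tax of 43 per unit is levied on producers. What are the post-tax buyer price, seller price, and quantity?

r_b = 787.25, r_s = 744.25, Q = 669.675

With a tax of 43 on producers, they supply based on the net price r_s = r_b - 43, so Qs = -511.2 + 1.5r_b.
Equate demand and the shifted supply: 1063.3 - 0.5r_b = -511.2 + 1.5r_b, giving 2r_b = 1574.5, so r_b = 787.25.
So r_s = 744.25 and the quantity traded is Q = 1063.3 - 0.5(787.25) = 669.675.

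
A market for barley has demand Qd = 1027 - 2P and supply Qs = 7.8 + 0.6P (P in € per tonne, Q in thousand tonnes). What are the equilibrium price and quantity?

At equilibrium Qd = Qs, so 1027 - 2P = 7.8 + 0.6P; collecting terms, 1019.2 = 2.6P and P* = 392.
From the demand curve, Q* = 1027 - 2(392) = 243.

P* = 392, Q* = 243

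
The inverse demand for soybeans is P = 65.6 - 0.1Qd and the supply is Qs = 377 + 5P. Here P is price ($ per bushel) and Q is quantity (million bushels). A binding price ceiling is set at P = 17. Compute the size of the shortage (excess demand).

In direct form, Qd = 656 - 10P.
Evaluating both curves at the ceiling price 17 gives Qd = 486, Qs = 462.
Shortage = Qd - Qs = 486 - 462 = 24.

Shortage = 24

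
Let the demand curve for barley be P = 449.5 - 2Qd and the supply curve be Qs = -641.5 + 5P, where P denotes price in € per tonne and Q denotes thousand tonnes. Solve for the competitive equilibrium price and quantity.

Solving each curve for Q: Qd = 224.75 - 0.5P.
At equilibrium Qd = Qs, so 224.75 - 0.5P = -641.5 + 5P; collecting terms, 866.25 = 5.5P and P* = 157.5.
Then Q* = 224.75 - 0.5(157.5) = 146.

P* = 157.5, Q* = 146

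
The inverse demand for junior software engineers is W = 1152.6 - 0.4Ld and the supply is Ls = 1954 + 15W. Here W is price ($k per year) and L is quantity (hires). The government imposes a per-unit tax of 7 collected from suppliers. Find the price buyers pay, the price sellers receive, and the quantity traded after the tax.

In direct form, Ld = 2881.5 - 2.5W.
With a tax of 7 on suppliers, they supply based on the net price W_s = W_b - 7, so Ls = 1849 + 15W_b.
Set Ld = Ls: 2881.5 - 2.5W_b = 1849 + 15W_b, so 1032.5 = 17.5W_b and W_b = 59.
So W_s = 52 and the quantity traded is L = 2881.5 - 2.5(59) = 2734.

W_b = 59, W_s = 52, L = 2734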